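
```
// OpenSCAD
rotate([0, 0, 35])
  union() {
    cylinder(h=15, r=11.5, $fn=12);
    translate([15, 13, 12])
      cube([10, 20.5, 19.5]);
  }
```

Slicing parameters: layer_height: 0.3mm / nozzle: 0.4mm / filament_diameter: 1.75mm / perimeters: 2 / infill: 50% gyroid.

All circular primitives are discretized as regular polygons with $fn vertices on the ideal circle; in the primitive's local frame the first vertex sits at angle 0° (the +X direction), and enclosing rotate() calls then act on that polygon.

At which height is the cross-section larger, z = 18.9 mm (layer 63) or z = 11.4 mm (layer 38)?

Layer 63 (z = 18.9): the cylinder is not intersected at this z (z outside [0, 15]); the 10×20.5 cube at (15, 13) contributes its full rectangle (area 205.00 mm²); Combining (union): only the 10×20.5 cube at (15, 13) is present, so the union is just that shape — area = 205.00 mm²; (whole slice rotated 35° about Z — lengths, areas and connectivity unchanged). So its area = 205.00 mm². Layer 38 (z = 11.4): the r=11.5 cylinder gives a regular 12-gon of circumradius 11.5 (constant along its height) (area = (12/2)·11.500²·sin(360°/12) = 396.75 mm²); the cube at (15, 13) does not reach this height (z outside [12, 31.5]); Taking the union: only the r=11.5 cylinder is present, so the union is just that shape — area = 396.75 mm²; (whole slice rotated 35° about Z — lengths, areas and connectivity unchanged). So its area = 396.75 mm². Layer 38 is larger (396.75 vs 205.00 mm²).

layer 38 (z = 11.4 mm)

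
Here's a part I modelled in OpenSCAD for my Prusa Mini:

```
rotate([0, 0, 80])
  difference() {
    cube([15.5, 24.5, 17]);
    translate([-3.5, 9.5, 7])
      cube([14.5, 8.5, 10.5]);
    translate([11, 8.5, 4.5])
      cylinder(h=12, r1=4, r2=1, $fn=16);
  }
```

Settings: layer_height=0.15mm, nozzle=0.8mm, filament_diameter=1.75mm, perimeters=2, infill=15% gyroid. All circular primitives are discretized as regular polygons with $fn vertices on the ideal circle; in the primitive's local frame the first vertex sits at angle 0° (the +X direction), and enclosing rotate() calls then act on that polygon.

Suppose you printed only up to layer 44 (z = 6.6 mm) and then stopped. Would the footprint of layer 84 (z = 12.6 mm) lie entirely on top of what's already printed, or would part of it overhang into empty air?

Compare the two slices. At z = 6.6: the cube is present — its section is the full 15.5×24.5 rectangle (area 379.75 mm²); the cube at (-3.5, 9.5) does not reach this height (z outside [7, 17.5]); the cone at (11, 8.5) (r1=4→r2=1) has section circumradius 3.475 here — a regular 16-gon (area = (16/2)·3.475²·sin(360°/16) = 36.97 mm²); Subtracting the remaining from the first: starting from the 15.5×24.5 cube (379.75 mm²), the cone at (11, 8.5) lies wholly inside it (removes its full 36.97 mm² and its 21.69 mm outline becomes a hole wall) — area = 342.78 mm²; (rotated 80° about Z; rotation is an isometry so areas/perimeters/island counts are preserved). At z = 12.6: the cube is present — its section is the full 15.5×24.5 rectangle (area 379.75 mm²); the cube at (-3.5, 9.5) (footprint 14.5×8.5) is included at this height (area 123.25 mm²); the cone at (11, 8.5) contributes a regular 16-gon of circumradius 1.975 (interpolated between r1=4 and r2=1 at t=0.675) (area = (16/2)·1.975²·sin(360°/16) = 11.94 mm²); Subtracting the remaining from the first: starting from the 15.5×24.5 cube (379.75 mm²), the 14.5×8.5 cube at (-3.5, 9.5) partially overlaps it — only the 93.50 mm² overlap (of its 123.25 mm²) is removed, clipping the outline; the cone at (11, 8.5) partially overlaps it — only the 10.82 mm² overlap (of its 11.94 mm²) is removed, clipping the outline — area = 275.43 mm²; (whole slice rotated 80° about Z — lengths, areas and connectivity unchanged). Checking containment: at z = 12.6 the cross-section extends beyond the z = 6.6 cross-section by about 20.28 mm².

part overhangs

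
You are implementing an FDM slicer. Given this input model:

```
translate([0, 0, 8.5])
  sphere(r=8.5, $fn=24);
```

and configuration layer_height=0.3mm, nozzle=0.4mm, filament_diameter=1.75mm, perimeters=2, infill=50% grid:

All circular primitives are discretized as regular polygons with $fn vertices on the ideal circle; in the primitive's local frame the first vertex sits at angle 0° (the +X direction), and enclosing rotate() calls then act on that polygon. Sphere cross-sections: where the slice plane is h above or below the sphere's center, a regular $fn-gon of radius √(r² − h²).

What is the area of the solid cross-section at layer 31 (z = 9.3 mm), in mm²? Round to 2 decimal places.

At z = 9.3 mm: the r=8.5 sphere slices to a regular 24-gon of circumradius 8.462 (√(r²−h²) with h=0.8 from center) (area = (24/2)·8.462²·sin(360°/24) = 222.41 mm²). Overall, the cross-section is a single solid region. Net area = 222.41 mm².

222.41 mm²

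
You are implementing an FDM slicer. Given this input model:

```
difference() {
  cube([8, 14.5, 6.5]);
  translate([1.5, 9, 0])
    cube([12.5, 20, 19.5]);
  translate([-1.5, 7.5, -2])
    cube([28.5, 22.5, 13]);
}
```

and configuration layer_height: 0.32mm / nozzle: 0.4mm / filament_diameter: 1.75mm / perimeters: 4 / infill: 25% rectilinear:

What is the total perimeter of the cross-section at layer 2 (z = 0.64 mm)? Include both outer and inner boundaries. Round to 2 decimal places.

At z = 0.64 mm: the 8×14.5 cube contributes its full rectangle (perimeter 45.00 mm); the cube at (1.5, 9) (footprint 12.5×20) is included at this height (perimeter 65.00 mm); the 28.5×22.5 cube at (-1.5, 7.5) contributes its full rectangle (perimeter 102.00 mm); Subtracting the remaining from the first: starting from the 8×14.5 cube, the 12.5×20 cube at (1.5, 9) partially overlaps it — only the 35.75 mm² overlap (of its 250.00 mm²) is removed, clipping the outline; the 28.5×22.5 cube at (-1.5, 7.5) partially overlaps it — only the 20.25 mm² overlap (of its 641.25 mm²) is removed, clipping the outline — boundary = 31.00 mm. Overall, the cross-section is a single solid region. Total boundary length (outer) = 31.00 mm.

31.00 mm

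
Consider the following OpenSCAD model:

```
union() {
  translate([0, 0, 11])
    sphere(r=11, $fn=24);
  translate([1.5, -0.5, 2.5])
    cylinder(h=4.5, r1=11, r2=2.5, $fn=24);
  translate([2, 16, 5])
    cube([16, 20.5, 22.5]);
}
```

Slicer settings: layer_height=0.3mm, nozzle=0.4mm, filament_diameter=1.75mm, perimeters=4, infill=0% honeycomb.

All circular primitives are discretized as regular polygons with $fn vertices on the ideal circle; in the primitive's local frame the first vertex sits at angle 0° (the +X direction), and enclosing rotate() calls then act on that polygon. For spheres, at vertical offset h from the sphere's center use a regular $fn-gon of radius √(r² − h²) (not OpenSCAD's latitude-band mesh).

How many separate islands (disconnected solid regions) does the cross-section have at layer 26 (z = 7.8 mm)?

At z = 7.8 mm: the r=11 sphere contributes a regular 24-gon of circumradius √(11²−3.2²) = 10.524; the cone at (1.5, -0.5) does not reach this height (z outside [2.5, 7]); the cube at (2, 16) is present — its section is the full 16×20.5 rectangle; Taking the union: the 2 present regions are separate (no shared area or edge), so areas and boundary lengths simply add and each stays a separate island — 2 connected regions. Overall, the cross-section has 2 separate islands. Island count = 2.

2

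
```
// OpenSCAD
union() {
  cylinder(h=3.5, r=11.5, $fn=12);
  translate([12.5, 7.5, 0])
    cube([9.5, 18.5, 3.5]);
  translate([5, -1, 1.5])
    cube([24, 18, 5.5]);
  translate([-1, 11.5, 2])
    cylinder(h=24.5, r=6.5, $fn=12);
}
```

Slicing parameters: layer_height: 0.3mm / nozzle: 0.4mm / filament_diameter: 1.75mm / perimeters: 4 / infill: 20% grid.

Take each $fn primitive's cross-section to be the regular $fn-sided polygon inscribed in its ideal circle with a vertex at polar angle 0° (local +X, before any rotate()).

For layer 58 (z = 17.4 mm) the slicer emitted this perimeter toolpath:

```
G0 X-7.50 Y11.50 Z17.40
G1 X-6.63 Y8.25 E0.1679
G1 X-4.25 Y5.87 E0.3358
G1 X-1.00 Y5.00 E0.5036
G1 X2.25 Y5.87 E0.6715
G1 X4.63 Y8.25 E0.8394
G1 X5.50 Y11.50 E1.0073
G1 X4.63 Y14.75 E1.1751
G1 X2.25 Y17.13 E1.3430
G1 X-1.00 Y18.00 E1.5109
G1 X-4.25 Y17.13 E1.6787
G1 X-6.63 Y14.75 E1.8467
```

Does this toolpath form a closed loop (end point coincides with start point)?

no

Start point (G0): (-7.50, 11.50). End point (last G1): the path does not return to the start — open.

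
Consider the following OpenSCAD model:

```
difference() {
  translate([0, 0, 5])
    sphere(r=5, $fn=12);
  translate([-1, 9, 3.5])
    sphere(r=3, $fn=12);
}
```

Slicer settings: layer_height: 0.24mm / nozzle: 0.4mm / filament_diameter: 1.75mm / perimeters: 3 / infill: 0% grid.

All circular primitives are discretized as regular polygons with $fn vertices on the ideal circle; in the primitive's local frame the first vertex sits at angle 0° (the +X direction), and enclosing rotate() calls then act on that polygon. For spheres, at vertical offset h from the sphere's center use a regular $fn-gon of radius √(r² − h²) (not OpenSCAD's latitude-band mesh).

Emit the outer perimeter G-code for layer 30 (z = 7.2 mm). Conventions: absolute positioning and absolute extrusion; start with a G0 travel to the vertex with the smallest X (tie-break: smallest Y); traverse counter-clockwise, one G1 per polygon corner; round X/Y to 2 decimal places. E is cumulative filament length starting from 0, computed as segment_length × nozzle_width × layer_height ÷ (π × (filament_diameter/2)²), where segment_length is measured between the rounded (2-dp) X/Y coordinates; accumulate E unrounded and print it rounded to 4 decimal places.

At z = 7.2 mm: the sphere: section is a regular 12-gon, circumradius = √(r²−h²) = √(5²−2.2²) = 4.490; the sphere at (-1, 9) does not reach this height (|z−center|=3.700 > r=3); Subtracting the remaining from the first: none of the subtracted shapes is present at this height, so the r=5 sphere is unchanged — 1 connected region. The outline is a single polygon with 12 vertices. Extrusion per mm of travel: 0.4 × 0.24 / (π × 0.875²) = 0.039912. Accumulating E over each segment gives final E = 1.1130.

G0 X-4.49 Y0.00 Z7.20
G1 X-3.89 Y-2.24 E0.0926
G1 X-2.24 Y-3.89 E0.1857
G1 X0.00 Y-4.49 E0.2782
G1 X2.24 Y-3.89 E0.3708
G1 X3.89 Y-2.24 E0.4639
G1 X4.49 Y0.00 E0.5565
G1 X3.89 Y2.24 E0.6490
G1 X2.24 Y3.89 E0.7422
G1 X0.00 Y4.49 E0.8347
G1 X-2.24 Y3.89 E0.9273
G1 X-3.89 Y2.24 E1.0204
G1 X-4.49 Y0.00 E1.1130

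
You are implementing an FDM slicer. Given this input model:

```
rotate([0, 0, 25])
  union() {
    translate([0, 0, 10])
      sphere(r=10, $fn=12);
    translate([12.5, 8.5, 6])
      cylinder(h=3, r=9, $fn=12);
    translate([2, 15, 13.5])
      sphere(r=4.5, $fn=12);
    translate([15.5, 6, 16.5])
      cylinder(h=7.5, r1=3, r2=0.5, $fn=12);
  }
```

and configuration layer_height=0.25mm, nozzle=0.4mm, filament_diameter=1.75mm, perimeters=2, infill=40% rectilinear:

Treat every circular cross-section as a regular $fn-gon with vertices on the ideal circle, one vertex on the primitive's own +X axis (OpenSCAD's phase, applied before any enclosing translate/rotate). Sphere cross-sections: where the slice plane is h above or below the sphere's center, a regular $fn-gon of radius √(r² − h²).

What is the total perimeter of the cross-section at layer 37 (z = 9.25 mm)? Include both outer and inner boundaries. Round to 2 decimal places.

At z = 9.25 mm: the r=10 sphere contributes a regular 12-gon of circumradius √(10²−0.75²) = 9.972 (perimeter = 2·12·9.972·sin(180°/12) = 61.94 mm); the cylinder at (12.5, 8.5) does not reach this height (z outside [6, 9]); the r=4.5 sphere at (2, 15) contributes a regular 12-gon of circumradius √(4.5²−4.25²) = 1.479 (perimeter = 2·12·1.479·sin(180°/12) = 9.19 mm); the cone at (15.5, 6) is not intersected at this z (z outside [16.5, 24]); Taking the union: the 2 present regions are separate (no shared area or edge), so areas and boundary lengths simply add and each stays a separate island — boundary = 71.13 mm; (whole slice rotated 25° about Z — lengths, areas and connectivity unchanged). Overall, the cross-section has 2 separate islands. Total boundary length (outer) = 71.13 mm.

71.13 mm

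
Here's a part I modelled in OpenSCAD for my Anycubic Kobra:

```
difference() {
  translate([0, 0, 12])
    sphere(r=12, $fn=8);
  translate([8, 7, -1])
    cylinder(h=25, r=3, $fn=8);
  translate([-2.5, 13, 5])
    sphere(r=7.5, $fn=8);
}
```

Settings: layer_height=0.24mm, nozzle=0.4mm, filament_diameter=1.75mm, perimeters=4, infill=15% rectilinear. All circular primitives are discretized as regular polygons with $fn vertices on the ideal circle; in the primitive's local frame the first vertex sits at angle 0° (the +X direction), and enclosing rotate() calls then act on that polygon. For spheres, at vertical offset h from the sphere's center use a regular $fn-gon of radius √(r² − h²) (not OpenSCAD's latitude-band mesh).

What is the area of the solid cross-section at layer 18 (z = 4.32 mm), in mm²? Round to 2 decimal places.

At z = 4.32 mm: the sphere: section is a regular 8-gon, circumradius = √(r²−h²) = √(12²−7.68²) = 9.220 (area = (8/2)·9.220²·sin(360°/8) = 240.47 mm²); the cylinder at (8, 7): section is a regular 8-gon, circumradius r=3 (area = (8/2)·3.000²·sin(360°/8) = 25.46 mm²); the r=7.5 sphere at (-2.5, 13) slices to a regular 8-gon of circumradius 7.469 (√(r²−h²) with h=0.68 from center) (area = (8/2)·7.469²·sin(360°/8) = 157.79 mm²); Subtracting the remaining from the first: starting from the r=12 sphere (240.47 mm²), the r=3 cylinder at (8, 7) partially overlaps it — only the 3.03 mm² overlap (of its 25.46 mm²) is removed, clipping the outline; the r=7.5 sphere at (-2.5, 13) partially overlaps it — only the 15.09 mm² overlap (of its 157.79 mm²) is removed, clipping the outline — area = 222.35 mm². Overall, the cross-section is a single solid region. Net area = 222.35 mm².

222.35 mm²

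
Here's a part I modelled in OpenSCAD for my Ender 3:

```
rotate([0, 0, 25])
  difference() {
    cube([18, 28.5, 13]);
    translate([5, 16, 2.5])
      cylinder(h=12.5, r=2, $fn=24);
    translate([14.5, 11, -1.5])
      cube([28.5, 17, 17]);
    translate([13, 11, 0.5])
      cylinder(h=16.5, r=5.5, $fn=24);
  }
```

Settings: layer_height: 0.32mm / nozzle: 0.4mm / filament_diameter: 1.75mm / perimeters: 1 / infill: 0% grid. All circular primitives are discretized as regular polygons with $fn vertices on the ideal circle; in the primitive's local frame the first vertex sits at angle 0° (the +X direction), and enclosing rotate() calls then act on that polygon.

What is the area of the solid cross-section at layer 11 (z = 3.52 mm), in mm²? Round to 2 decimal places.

At z = 3.52 mm: the 18×28.5 cube contributes its full rectangle (area 513.00 mm²); the r=2 cylinder at (5, 16) gives a regular 24-gon of circumradius 2 (constant along its height) (area = (24/2)·2.000²·sin(360°/24) = 12.42 mm²); the cube at (14.5, 11) (footprint 28.5×17) is included at this height (area 484.50 mm²); the r=5.5 cylinder at (13, 11) gives a regular 24-gon of circumradius 5.5 (constant along its height) (area = (24/2)·5.500²·sin(360°/24) = 93.95 mm²); Taking the first minus the rest: starting from the 18×28.5 cube (513.00 mm²), the r=2 cylinder at (5, 16) lies wholly inside it (removes its full 12.42 mm² and its 12.53 mm outline becomes a hole wall); the 28.5×17 cube at (14.5, 11) partially overlaps it — only the 59.50 mm² overlap (of its 484.50 mm²) is removed, clipping the outline; the r=5.5 cylinder at (13, 11) partially overlaps it — only the 77.87 mm² overlap (of its 93.95 mm²) is removed, clipping the outline — area = 363.21 mm²; (rotated 25° about Z; rotation is an isometry so areas/perimeters/island counts are preserved). Overall, the cross-section is one region with 1 hole. Net area = 363.21 mm².

363.21 mm²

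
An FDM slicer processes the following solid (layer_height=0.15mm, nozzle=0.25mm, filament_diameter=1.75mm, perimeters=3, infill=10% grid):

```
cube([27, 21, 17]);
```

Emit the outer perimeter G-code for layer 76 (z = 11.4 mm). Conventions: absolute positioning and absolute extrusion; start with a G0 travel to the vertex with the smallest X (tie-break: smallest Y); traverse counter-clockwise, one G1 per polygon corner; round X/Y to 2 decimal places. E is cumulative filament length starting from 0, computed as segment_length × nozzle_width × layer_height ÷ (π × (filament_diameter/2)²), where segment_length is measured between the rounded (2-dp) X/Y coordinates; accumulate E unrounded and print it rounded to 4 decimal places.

G0 X0.00 Y0.00 Z11.40
G1 X27.00 Y0.00 E0.4209
G1 X27.00 Y21.00 E0.7484
G1 X0.00 Y21.00 E1.1693
G1 X0.00 Y0.00 E1.4967

At z = 11.4 mm: the cube (footprint 27×21) is included at this height. The outline is a single polygon with 4 vertices. Extrusion per mm of travel: 0.25 × 0.15 / (π × 0.875²) = 0.015591. Accumulating E over each segment gives final E = 1.4967.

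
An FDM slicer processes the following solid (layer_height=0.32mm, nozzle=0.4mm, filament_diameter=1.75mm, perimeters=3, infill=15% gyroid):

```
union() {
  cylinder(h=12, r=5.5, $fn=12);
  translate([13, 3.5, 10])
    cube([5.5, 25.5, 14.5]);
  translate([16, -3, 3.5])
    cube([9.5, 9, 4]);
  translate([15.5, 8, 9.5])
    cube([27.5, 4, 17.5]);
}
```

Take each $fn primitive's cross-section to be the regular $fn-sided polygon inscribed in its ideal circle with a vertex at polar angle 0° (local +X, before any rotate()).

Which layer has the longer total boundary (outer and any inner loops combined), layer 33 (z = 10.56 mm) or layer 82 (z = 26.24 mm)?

Layer 33 (z = 10.56): the r=5.5 cylinder contributes a regular 12-gon of circumradius 5.5 (perimeter = 2·12·5.500·sin(180°/12) = 34.16 mm); the 5.5×25.5 cube at (13, 3.5) contributes its full rectangle (perimeter 62.00 mm); the cube at (16, -3) does not reach this height (z outside [3.5, 7.5]); the cube at (15.5, 8) is present — its section is the full 27.5×4 rectangle (perimeter 63.00 mm); Taking the union: the regions partially overlap (shared area 12.00 mm²), so the edge portions inside another operand are dropped and the merged outline is re-measured after clipping — boundary = 145.16 mm. So its perimeter = 145.16 mm. Layer 82 (z = 26.24): the cylinder is absent (z outside [0, 12]); the cube at (13, 3.5) is not intersected at this z (z outside [10, 24.5]); the cube at (16, -3) does not reach this height (z outside [3.5, 7.5]); the 27.5×4 cube at (15.5, 8) contributes its full rectangle (perimeter 63.00 mm); Taking the union: only the 27.5×4 cube at (15.5, 8) is present, so the union is just that shape — boundary = 63.00 mm. So its perimeter = 63.00 mm. Layer 33 is larger (145.16 vs 63.00 mm).

layer 33 (z = 10.56 mm)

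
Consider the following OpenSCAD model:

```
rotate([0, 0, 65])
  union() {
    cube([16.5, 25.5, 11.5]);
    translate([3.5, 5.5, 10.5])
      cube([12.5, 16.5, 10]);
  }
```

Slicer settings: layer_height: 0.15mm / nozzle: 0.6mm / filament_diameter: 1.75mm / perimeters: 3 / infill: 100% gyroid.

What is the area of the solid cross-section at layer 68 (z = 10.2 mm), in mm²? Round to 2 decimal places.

420.75 mm²

At z = 10.2 mm: the 16.5×25.5 cube contributes its full rectangle (area 420.75 mm²); the cube at (3.5, 5.5) is absent (z outside [10.5, 20.5]); Combining (union): only the 16.5×25.5 cube is present, so the union is just that shape — area = 420.75 mm²; (rotated 65° about Z; rotation is an isometry so areas/perimeters/island counts are preserved). Overall, the cross-section is a single solid region. Net area = 420.75 mm².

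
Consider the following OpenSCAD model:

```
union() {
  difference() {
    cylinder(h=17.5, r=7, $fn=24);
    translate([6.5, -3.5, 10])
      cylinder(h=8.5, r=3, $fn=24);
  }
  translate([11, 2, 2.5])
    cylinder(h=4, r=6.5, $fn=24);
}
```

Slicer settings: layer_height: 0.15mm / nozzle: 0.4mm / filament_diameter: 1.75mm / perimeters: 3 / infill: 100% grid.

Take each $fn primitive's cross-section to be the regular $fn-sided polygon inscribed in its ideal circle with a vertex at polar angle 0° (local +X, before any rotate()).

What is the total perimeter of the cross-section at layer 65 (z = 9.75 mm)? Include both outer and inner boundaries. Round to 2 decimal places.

At z = 9.75 mm: the cylinder: section is a regular 24-gon, circumradius r=7 (perimeter = 2·24·7.000·sin(180°/24) = 43.86 mm); the cylinder at (6.5, -3.5) is not intersected at this z (z outside [10, 18.5]); Subtracting the remaining from the first: none of the subtracted shapes is present at this height, so the r=7 cylinder is unchanged — boundary = 43.86 mm; the cylinder at (11, 2) does not reach this height (z outside [2.5, 6.5]); Merging all regions: only that combined region is present, so the union is just that shape — boundary = 43.86 mm. Overall, the cross-section is a single solid region. Total boundary length (outer) = 43.86 mm.

43.86 mm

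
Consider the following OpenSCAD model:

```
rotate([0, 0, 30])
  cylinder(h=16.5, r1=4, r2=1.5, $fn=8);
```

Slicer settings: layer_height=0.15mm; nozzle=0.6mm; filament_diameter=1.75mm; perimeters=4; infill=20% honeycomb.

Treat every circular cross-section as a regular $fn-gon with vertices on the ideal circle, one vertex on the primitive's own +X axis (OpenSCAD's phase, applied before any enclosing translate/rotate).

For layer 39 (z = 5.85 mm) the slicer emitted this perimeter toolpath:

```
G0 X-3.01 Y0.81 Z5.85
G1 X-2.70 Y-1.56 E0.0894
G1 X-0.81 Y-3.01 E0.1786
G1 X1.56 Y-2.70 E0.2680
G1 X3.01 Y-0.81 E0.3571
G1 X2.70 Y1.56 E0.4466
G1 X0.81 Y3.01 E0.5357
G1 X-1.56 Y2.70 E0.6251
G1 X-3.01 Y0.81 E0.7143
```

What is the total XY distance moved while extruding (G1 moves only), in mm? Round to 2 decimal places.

Sum the Euclidean lengths of each G1 segment: total = 19.09 mm.

19.09 mm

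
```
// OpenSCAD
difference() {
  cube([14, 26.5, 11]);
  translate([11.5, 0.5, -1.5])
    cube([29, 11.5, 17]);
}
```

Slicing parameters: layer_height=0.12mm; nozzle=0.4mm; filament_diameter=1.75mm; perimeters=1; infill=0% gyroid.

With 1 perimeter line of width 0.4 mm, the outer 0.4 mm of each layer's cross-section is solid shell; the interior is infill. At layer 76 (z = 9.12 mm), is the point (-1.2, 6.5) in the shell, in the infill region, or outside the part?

At z = 9.12 mm: the cube (footprint 14×26.5) is included at this height; the cube at (11.5, 0.5) is present — its section is the full 29×11.5 rectangle; Taking the first minus the rest: starting from the 14×26.5 cube, the 29×11.5 cube at (11.5, 0.5) partially overlaps it — only the 28.75 mm² overlap (of its 333.50 mm²) is removed, clipping the outline — 1 connected region. Overall, the cross-section is a single solid region. The nearest boundary edge runs (0.00, 0.00)→(0.00, 26.50); distance from the point to it = 1.20 mm. The point is not inside any of the regions above, so it lies outside the cross-section (1.20 mm from the nearest boundary).

outside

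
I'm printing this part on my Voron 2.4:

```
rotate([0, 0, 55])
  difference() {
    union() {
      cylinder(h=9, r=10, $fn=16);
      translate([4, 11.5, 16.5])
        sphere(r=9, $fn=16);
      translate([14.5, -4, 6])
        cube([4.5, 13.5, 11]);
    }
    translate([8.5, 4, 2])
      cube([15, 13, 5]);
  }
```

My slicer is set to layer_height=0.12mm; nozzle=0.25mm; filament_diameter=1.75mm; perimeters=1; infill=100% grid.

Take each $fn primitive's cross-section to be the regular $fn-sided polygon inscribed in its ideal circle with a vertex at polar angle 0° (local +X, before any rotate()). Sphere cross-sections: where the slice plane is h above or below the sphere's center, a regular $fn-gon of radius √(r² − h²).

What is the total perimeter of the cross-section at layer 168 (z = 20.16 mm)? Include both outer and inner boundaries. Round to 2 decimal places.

51.33 mm

At z = 20.16 mm: the cylinder is not intersected at this z (z outside [0, 9]); the r=9 sphere at (4, 11.5) contributes a regular 16-gon of circumradius √(9²−3.66²) = 8.222 (perimeter = 2·16·8.222·sin(180°/16) = 51.33 mm); the cube at (14.5, -4) does not reach this height (z outside [6, 17]); Merging all regions: only the r=9 sphere at (4, 11.5) is present, so the union is just that shape — boundary = 51.33 mm; the cube at (8.5, 4) does not reach this height (z outside [2, 7]); Taking the first minus the rest: none of the subtracted shapes is present at this height, so the result so far is unchanged — boundary = 51.33 mm; (rotated 55° about Z; rotation is an isometry so areas/perimeters/island counts are preserved). Overall, the cross-section is a single solid region. Total boundary length (outer) = 51.33 mm.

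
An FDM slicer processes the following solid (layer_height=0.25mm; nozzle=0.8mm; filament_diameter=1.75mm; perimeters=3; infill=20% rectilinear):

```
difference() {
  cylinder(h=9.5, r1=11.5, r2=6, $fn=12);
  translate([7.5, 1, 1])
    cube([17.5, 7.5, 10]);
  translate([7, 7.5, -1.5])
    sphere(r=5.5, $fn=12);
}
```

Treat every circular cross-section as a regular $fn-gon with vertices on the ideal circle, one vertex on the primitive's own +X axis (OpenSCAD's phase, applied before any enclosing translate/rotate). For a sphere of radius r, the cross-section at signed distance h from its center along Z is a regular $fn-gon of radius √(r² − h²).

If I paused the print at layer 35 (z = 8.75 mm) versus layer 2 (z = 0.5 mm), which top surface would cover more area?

layer 2 (z = 0.5 mm)

Layer 35 (z = 8.75): the cone (r1=11.5→r2=6) has section circumradius 6.434 here — a regular 12-gon (area = (12/2)·6.434²·sin(360°/12) = 124.20 mm²); the cube at (7.5, 1) (footprint 17.5×7.5) is included at this height (area 131.25 mm²); the sphere at (7, 7.5) does not reach this height (|z−center|=10.250 > r=5.5); After the difference (first − rest): starting from the cone (124.20 mm²), the 17.5×7.5 cube at (7.5, 1) misses the remaining region (no effect) — area = 124.20 mm². So its area = 124.20 mm². Layer 2 (z = 0.5): the cone contributes a regular 12-gon of circumradius 11.211 (interpolated between r1=11.5 and r2=6 at t=0.053) (area = (12/2)·11.211²·sin(360°/12) = 377.03 mm²); the cube at (7.5, 1) does not reach this height (z outside [1, 11]); the r=5.5 sphere at (7, 7.5) contributes a regular 12-gon of circumradius √(5.5²−2²) = 5.123 (area = (12/2)·5.123²·sin(360°/12) = 78.75 mm²); After the difference (first − rest): starting from the cone (377.03 mm²), the r=5.5 sphere at (7, 7.5) partially overlaps it — only the 42.58 mm² overlap (of its 78.75 mm²) is removed, clipping the outline — area = 334.45 mm². So its area = 334.45 mm². Layer 2 is larger (334.45 vs 124.20 mm²).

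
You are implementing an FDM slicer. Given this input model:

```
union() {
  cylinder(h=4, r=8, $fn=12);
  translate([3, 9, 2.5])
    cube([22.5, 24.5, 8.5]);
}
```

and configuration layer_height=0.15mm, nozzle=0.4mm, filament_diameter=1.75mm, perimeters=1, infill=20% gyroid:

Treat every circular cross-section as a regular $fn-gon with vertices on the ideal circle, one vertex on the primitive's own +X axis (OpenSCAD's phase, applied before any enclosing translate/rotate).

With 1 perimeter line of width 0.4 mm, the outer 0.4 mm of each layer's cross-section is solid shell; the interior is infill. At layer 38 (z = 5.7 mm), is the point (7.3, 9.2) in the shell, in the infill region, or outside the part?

At z = 5.7 mm: the cylinder is not intersected at this z (z outside [0, 4]); the cube at (3, 9) (footprint 22.5×24.5) is included at this height; Taking the union: only the 22.5×24.5 cube at (3, 9) is present, so the union is just that shape — 1 connected region. Overall, the cross-section is a single solid region. The nearest boundary edge runs (3.00, 9.00)→(25.50, 9.00); distance from the point to it = 0.20 mm. The point is inside the cross-section, 0.20 mm from the nearest boundary — within the 0.4 mm shell band (1 × 0.4).

shell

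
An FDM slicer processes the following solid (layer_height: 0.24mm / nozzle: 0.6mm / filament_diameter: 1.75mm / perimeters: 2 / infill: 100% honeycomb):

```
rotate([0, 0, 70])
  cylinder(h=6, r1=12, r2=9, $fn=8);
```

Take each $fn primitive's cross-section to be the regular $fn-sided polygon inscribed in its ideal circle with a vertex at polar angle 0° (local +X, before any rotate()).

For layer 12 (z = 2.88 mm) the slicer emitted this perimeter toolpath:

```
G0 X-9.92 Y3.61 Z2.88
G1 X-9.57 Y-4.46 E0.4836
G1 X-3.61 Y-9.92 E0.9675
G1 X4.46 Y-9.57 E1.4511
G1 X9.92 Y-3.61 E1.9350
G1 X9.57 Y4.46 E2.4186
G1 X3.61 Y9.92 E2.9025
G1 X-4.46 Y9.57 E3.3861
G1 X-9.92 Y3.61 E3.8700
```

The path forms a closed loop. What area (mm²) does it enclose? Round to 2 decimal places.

315.25 mm²

Apply the shoelace formula to the sequence of (X, Y) vertices; enclosed area = 315.25 mm².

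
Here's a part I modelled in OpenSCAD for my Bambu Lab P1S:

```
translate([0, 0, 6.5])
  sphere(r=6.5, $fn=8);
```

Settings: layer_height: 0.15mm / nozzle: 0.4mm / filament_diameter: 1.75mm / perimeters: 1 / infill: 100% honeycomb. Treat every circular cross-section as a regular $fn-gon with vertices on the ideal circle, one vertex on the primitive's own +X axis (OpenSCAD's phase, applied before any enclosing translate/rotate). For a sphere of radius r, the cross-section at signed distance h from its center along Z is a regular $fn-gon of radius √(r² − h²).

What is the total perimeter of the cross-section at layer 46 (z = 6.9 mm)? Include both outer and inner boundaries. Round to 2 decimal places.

At z = 6.9 mm: the r=6.5 sphere contributes a regular 8-gon of circumradius √(6.5²−0.4²) = 6.488 (perimeter = 2·8·6.488·sin(180°/8) = 39.72 mm). Overall, the cross-section is a single solid region. Total boundary length (outer) = 39.72 mm.

39.72 mm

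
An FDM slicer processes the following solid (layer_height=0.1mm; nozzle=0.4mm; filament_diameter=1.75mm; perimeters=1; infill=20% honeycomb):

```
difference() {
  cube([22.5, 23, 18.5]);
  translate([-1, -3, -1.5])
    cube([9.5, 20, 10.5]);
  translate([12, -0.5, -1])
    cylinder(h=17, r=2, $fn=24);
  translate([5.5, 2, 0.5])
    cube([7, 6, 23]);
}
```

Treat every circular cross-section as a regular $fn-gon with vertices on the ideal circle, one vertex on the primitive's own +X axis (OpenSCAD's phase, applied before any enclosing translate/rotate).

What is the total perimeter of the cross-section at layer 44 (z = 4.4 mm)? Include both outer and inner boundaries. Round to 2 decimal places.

100.39 mm

At z = 4.4 mm: the cube is present — its section is the full 22.5×23 rectangle (perimeter 91.00 mm); the cube at (-1, -3) is present — its section is the full 9.5×20 rectangle (perimeter 59.00 mm); the cylinder at (12, -0.5): section is a regular 24-gon, circumradius r=2 (perimeter = 2·24·2.000·sin(180°/24) = 12.53 mm); the 7×6 cube at (5.5, 2) contributes its full rectangle (perimeter 26.00 mm); Subtracting the remaining from the first: starting from the 22.5×23 cube, the 9.5×20 cube at (-1, -3) partially overlaps it — only the 144.50 mm² overlap (of its 190.00 mm²) is removed, clipping the outline; the r=2 cylinder at (12, -0.5) partially overlaps it — only the 4.24 mm² overlap (of its 12.42 mm²) is removed, clipping the outline; the 7×6 cube at (5.5, 2) partially overlaps it — only the 24.00 mm² overlap (of its 42.00 mm²) is removed, clipping the outline — boundary = 100.39 mm. Overall, the cross-section is a single solid region. Total boundary length (outer) = 100.39 mm.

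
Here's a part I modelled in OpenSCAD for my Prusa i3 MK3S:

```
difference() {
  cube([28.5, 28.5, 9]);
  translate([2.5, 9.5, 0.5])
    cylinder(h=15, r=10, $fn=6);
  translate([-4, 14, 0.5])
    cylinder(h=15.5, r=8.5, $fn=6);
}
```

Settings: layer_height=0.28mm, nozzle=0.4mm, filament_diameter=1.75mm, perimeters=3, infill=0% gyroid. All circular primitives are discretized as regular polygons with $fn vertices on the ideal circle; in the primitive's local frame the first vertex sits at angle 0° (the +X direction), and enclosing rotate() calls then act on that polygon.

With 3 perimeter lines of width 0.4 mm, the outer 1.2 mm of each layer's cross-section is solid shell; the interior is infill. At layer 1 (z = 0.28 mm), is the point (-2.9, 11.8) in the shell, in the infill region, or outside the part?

outside

At z = 0.28 mm: the 28.5×28.5 cube contributes its full rectangle; the cylinder at (2.5, 9.5) is absent (z outside [0.5, 15.5]); the cylinder at (-4, 14) is absent (z outside [0.5, 16]); After the difference (first − rest): none of the subtracted shapes is present at this height, so the 28.5×28.5 cube is unchanged — 1 connected region. Overall, the cross-section is a single solid region. The nearest boundary edge runs (0.00, 28.50)→(0.00, 0.00); distance from the point to it = 2.90 mm. The point is not inside any of the regions above, so it lies outside the cross-section (2.90 mm from the nearest boundary).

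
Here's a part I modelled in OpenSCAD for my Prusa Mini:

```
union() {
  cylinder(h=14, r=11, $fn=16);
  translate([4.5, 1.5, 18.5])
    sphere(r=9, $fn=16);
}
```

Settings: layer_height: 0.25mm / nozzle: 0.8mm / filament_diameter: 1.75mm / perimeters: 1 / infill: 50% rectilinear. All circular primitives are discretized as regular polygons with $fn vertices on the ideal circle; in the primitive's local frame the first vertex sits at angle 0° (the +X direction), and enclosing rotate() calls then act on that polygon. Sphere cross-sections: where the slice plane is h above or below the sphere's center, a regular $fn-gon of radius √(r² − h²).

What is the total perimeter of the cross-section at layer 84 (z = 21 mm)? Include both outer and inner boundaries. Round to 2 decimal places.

53.97 mm

At z = 21 mm: the cylinder does not reach this height (z outside [0, 14]); the r=9 sphere at (4.5, 1.5) slices to a regular 16-gon of circumradius 8.646 (√(r²−h²) with h=2.5 from center) (perimeter = 2·16·8.646·sin(180°/16) = 53.97 mm); Taking the union: only the r=9 sphere at (4.5, 1.5) is present, so the union is just that shape — boundary = 53.97 mm. Overall, the cross-section is a single solid region. Total boundary length (outer) = 53.97 mm.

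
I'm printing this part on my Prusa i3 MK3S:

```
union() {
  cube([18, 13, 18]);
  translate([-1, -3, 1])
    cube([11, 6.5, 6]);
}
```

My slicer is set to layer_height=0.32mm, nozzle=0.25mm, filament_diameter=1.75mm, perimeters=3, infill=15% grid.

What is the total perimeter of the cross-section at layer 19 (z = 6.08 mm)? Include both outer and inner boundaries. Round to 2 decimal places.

70.00 mm

At z = 6.08 mm: the cube is present — its section is the full 18×13 rectangle (perimeter 62.00 mm); the cube at (-1, -3) (footprint 11×6.5) is included at this height (perimeter 35.00 mm); Merging all regions: the regions partially overlap (shared area 35.00 mm²), so the edge portions inside another operand are dropped and the merged outline is re-measured after clipping — boundary = 70.00 mm. Overall, the cross-section is a single solid region. Total boundary length (outer) = 70.00 mm.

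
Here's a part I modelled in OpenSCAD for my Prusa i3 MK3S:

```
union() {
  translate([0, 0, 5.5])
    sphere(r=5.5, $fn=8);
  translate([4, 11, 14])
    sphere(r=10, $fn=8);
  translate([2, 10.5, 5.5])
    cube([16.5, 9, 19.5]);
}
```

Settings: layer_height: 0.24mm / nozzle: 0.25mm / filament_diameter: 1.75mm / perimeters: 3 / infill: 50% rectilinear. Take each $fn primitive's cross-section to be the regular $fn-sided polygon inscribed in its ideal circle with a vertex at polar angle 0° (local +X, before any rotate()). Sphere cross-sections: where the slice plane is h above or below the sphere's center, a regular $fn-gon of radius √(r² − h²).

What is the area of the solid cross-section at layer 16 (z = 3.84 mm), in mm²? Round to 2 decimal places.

77.77 mm²

At z = 3.84 mm: the sphere: section is a regular 8-gon, circumradius = √(r²−h²) = √(5.5²−1.66²) = 5.244 (area = (8/2)·5.244²·sin(360°/8) = 77.77 mm²); the sphere at (4, 11) is absent (|z−center|=10.160 > r=10); the cube at (2, 10.5) is absent (z outside [5.5, 25]); Merging all regions: only the r=5.5 sphere is present, so the union is just that shape — area = 77.77 mm². Overall, the cross-section is a single solid region. Net area = 77.77 mm².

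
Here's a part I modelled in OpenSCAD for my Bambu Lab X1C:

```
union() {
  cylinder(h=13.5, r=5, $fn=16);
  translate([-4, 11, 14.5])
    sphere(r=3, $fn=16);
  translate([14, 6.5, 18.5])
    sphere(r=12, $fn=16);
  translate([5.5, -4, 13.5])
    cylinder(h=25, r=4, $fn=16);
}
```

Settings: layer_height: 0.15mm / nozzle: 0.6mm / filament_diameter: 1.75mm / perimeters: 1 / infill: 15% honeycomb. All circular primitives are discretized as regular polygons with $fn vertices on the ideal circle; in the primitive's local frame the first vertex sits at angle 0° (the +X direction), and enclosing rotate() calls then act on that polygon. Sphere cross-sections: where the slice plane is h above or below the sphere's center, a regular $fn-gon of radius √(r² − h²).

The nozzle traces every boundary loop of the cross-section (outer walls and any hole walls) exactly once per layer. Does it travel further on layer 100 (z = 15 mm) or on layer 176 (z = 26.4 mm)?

Layer 100 (z = 15): the cylinder does not reach this height (z outside [0, 13.5]); the r=3 sphere at (-4, 11) contributes a regular 16-gon of circumradius √(3²−0.5²) = 2.958 (perimeter = 2·16·2.958·sin(180°/16) = 18.47 mm); the r=12 sphere at (14, 6.5) contributes a regular 16-gon of circumradius √(12²−3.5²) = 11.478 (perimeter = 2·16·11.478·sin(180°/16) = 71.66 mm); the cylinder at (5.5, -4): section is a regular 16-gon, circumradius r=4 (perimeter = 2·16·4.000·sin(180°/16) = 24.97 mm); Merging all regions: the regions partially overlap (shared area 7.29 mm²), so the edge portions inside another operand are dropped and the merged outline is re-measured after clipping — boundary = 102.06 mm. So its perimeter = 102.06 mm. Layer 176 (z = 26.4): the cylinder is not intersected at this z (z outside [0, 13.5]); the sphere at (-4, 11) is absent (|z−center|=11.900 > r=3); the r=12 sphere at (14, 6.5) contributes a regular 16-gon of circumradius √(12²−7.9²) = 9.033 (perimeter = 2·16·9.033·sin(180°/16) = 56.39 mm); the r=4 cylinder at (5.5, -4) contributes a regular 16-gon of circumradius 4 (perimeter = 2·16·4.000·sin(180°/16) = 24.97 mm); Combining (union): the 2 present regions are separate (no shared area or edge), so areas and boundary lengths simply add and each stays a separate island — boundary = 81.36 mm. So its perimeter = 81.36 mm. Layer 100 is larger (102.06 vs 81.36 mm).

layer 100 (z = 15 mm)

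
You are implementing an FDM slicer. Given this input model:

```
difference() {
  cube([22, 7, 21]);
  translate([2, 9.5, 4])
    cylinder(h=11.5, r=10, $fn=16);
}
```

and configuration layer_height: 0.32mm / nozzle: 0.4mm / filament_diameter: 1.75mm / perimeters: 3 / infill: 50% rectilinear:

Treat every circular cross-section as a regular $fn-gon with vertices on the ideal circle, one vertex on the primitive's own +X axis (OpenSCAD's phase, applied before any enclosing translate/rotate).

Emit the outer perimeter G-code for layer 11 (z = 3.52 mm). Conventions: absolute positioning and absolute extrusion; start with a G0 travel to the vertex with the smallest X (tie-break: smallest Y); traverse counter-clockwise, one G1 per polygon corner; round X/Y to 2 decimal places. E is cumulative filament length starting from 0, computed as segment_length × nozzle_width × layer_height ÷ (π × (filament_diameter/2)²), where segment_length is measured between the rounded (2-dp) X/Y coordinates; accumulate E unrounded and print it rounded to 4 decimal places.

At z = 3.52 mm: the 22×7 cube contributes its full rectangle; the cylinder at (2, 9.5) is absent (z outside [4, 15.5]); After the difference (first − rest): none of the subtracted shapes is present at this height, so the 22×7 cube is unchanged — 1 connected region. The outline is a single polygon with 4 vertices. Extrusion per mm of travel: 0.4 × 0.32 / (π × 0.875²) = 0.053216. Accumulating E over each segment gives final E = 3.0865.

G0 X0.00 Y0.00 Z3.52
G1 X22.00 Y0.00 E1.1708
G1 X22.00 Y7.00 E1.5433
G1 X0.00 Y7.00 E2.7140
G1 X0.00 Y0.00 E3.0865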